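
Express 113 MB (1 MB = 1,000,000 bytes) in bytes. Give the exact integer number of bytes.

113,000,000 bytes

113 × 1,000,000 = 113,000,000 bytes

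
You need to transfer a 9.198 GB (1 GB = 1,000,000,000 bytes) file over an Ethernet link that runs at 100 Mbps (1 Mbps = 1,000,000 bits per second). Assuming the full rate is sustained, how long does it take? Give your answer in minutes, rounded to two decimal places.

9.198 GB = 9,198,000,000 bytes = 73,584,000,000 bits
100 Mbps = 100,000,000 bits/s
time = 73,584,000,000 / 100,000,000 = 735.840 s
735.840 s / 60 = 12.26 minutes

12.26 minutes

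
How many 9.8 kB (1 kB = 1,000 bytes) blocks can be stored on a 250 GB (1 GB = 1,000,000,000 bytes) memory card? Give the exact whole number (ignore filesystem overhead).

25,510,204

Capacity: 250 GB = 250,000,000,000 bytes
Per item: 9.8 kB = 9,800 bytes
⌊250,000,000,000 / 9,800⌋ = 25,510,204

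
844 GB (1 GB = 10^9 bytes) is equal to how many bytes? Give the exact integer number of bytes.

844,000,000,000 bytes

844 × 1,000,000,000 = 844,000,000,000 bytes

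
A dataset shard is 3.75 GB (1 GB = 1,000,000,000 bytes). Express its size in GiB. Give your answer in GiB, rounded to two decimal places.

3.49 GiB

3.75 GB × 1,000,000,000 bytes/GB = 3,750,000,000 bytes
1 GiB = 2^30 bytes = 1,073,741,824 bytes
3,750,000,000 / 1,073,741,824 = 3.49 GiB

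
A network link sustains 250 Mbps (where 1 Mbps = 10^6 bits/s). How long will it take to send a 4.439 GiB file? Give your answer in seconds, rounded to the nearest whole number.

153 seconds

4.439 GiB = 4,766,339,956.736 bytes = 38,130,719,653.888 bits
250 Mbps = 250,000,000 bits/s
time = 38,130,719,653.888 / 250,000,000 = 153 s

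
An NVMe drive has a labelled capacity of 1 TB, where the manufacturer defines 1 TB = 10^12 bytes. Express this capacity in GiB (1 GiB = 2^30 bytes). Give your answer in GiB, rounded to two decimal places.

1 TB = 1 × 10^12 bytes = 1,000,000,000,000 bytes
1 GiB = 2^30 bytes = 1,073,741,824 bytes
1,000,000,000,000 / 1,073,741,824 = 931.32 GiB

931.32 GiB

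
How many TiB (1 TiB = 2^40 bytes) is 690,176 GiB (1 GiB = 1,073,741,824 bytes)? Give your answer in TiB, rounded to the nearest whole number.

690,176 GiB = 690,176 × 2^30 bytes = 741,070,837,121,024 bytes
1 TiB = 1,099,511,627,776 bytes
741,070,837,121,024 / 1,099,511,627,776 = 674 TiB

674 TiB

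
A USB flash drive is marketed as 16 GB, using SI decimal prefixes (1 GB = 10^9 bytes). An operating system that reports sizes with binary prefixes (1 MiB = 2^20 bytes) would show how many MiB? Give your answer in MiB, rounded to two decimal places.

16 GB × 1,000,000,000 bytes/GB = 16,000,000,000 bytes
1 MiB = 2^20 bytes = 1,048,576 bytes
16,000,000,000 / 1,048,576 = 15,258.79 MiB

15,258.79 MiB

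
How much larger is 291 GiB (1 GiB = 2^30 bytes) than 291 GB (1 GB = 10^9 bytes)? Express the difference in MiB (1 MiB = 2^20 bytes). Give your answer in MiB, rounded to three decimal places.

20,464.774 MiB

291 GiB = 291 × 1,073,741,824 = 312,458,870,784 bytes
291 GB = 291 × 1,000,000,000 = 291,000,000,000 bytes
difference = 21,458,870,784 bytes
21,458,870,784 / 1,048,576 = 20,464.774 MiB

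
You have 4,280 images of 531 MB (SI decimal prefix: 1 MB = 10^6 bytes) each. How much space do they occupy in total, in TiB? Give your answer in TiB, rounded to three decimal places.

2.067 TiB

Total = 4,280 × 531 MB = 2,272,680 MB
= 2,272,680 × 1,000,000 bytes = 2,272,680,000,000 bytes
1 TiB = 1,099,511,627,776 bytes
2,272,680,000,000 / 1,099,511,627,776 = 2.067 TiB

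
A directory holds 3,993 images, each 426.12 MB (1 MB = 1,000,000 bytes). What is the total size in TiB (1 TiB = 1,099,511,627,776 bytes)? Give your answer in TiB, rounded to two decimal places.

Total = 3,993 × 426.12 MB = 1701497.16 MB
= 1701497.16 × 1,000,000 bytes = 1,701,497,160,000 bytes
1 TiB = 1,099,511,627,776 bytes
1,701,497,160,000 / 1,099,511,627,776 = 1.55 TiB

1.55 TiB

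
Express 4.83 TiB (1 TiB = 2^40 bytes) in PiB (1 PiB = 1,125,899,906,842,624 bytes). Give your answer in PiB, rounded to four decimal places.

0.0047 PiB

4.83 TiB = 4.83 × 2^40 bytes = 5,310,641,162,158.08 bytes
1 PiB = 1,125,899,906,842,624 bytes
5,310,641,162,158.08 / 1,125,899,906,842,624 = 0.0047 PiB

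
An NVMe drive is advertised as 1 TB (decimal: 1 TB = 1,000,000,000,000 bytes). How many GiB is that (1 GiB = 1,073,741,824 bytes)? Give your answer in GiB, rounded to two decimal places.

931.32 GiB

1 TB = 1 × 10^12 bytes = 1,000,000,000,000 bytes
1 GiB = 1,073,741,824 bytes
1,000,000,000,000 / 1,073,741,824 = 931.32 GiB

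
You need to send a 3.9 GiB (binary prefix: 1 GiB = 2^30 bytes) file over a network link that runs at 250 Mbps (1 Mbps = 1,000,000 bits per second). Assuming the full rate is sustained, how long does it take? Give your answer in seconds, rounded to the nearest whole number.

3.9 GiB = 4,187,593,113.6 bytes = 33,500,744,908.8 bits
250 Mbps = 250,000,000 bits/s
time = 33,500,744,908.8 / 250,000,000 = 134 s

134 seconds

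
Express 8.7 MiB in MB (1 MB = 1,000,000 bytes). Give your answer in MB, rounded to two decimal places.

9.12 MB

8.7 MiB × 1,048,576 bytes/MiB = 9,122,611.2 bytes
1 MB = 10^6 bytes = 1,000,000 bytes
9,122,611.2 / 1,000,000 = 9.12 MB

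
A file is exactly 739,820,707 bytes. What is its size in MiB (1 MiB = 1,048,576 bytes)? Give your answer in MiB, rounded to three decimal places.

739,820,707 bytes given.
1 MiB = 2^20 bytes = 1,048,576 bytes
739,820,707 / 1,048,576 = 705.548 MiB

705.548 MiB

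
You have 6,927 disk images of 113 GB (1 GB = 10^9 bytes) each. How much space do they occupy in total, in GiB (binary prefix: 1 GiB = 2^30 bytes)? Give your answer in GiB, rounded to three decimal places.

728,993.677 GiB

Total = 6,927 × 113 GB = 782,751 GB
= 782,751 × 1,000,000,000 bytes = 782,751,000,000,000 bytes
1 GiB = 1,073,741,824 bytes
782,751,000,000,000 / 1,073,741,824 = 728,993.677 GiB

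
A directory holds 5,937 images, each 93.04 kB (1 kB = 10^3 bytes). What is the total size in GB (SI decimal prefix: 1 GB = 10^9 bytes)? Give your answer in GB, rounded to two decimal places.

Total = 5,937 × 93.04 kB = 552378.48 kB
= 552378.48 × 1,000 bytes = 552,378,480 bytes
1 GB = 1,000,000,000 bytes
552,378,480 / 1,000,000,000 = 0.55 GB

0.55 GB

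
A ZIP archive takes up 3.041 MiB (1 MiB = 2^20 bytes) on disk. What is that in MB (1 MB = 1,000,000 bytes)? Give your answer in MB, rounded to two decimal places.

3.19 MB

3.041 MiB × 1,048,576 bytes/MiB = 3,188,719.616 bytes
1 MB = 1,000,000 bytes
3,188,719.616 / 1,000,000 = 3.19 MB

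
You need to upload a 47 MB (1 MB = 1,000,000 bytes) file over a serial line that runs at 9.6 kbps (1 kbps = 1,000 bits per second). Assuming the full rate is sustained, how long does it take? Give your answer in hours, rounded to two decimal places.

47 MB = 47,000,000 bytes = 376,000,000 bits
9.6 kbps = 9,600 bits/s
time = 376,000,000 / 9,600 = 39,166.6667 s
39,166.6667 s / 3600 = 10.88 hours

10.88 hours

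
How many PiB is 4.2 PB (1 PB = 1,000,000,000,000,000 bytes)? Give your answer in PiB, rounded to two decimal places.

4.2 PB × 1,000,000,000,000,000 bytes/PB = 4,200,000,000,000,000 bytes
1 PiB = 1,125,899,906,842,624 bytes
4,200,000,000,000,000 / 1,125,899,906,842,624 = 3.73 PiB

3.73 PiB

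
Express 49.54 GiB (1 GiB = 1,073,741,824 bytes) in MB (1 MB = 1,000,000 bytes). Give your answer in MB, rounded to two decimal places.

49.54 GiB × 1,073,741,824 bytes/GiB = 53,193,169,960.96 bytes
1 MB = 1,000,000 bytes
53,193,169,960.96 / 1,000,000 = 53,193.17 MB

53,193.17 MB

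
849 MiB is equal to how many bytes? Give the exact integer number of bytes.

890,241,024 bytes

849 × 1,048,576 = 890,241,024 bytes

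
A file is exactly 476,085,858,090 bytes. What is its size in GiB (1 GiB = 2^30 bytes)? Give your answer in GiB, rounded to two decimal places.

476,085,858,090 bytes given.
1 GiB = 2^30 bytes = 1,073,741,824 bytes
476,085,858,090 / 1,073,741,824 = 443.39 GiB

443.39 GiB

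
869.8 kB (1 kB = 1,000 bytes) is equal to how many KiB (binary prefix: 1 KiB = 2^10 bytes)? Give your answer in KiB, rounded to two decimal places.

849.41 KiB

869.8 kB = 869.8 × 10^3 bytes = 869,800 bytes
1 KiB = 2^10 bytes = 1,024 bytes
869,800 / 1,024 = 849.41 KiB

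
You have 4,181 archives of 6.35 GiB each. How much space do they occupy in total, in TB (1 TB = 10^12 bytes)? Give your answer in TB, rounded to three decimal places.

28.507 TB

Total = 4,181 × 6.35 GiB = 26549.35 GiB
= 26549.35 × 1,073,741,824 bytes = 28,507,147,495,014.4 bytes
1 TB = 1,000,000,000,000 bytes
28,507,147,495,014.4 / 1,000,000,000,000 = 28.507 TB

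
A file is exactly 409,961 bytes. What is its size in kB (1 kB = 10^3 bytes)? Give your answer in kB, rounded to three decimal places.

409,961 bytes given.
1 kB = 10^3 bytes = 1,000 bytes
409,961 / 1,000 = 409.961 kB

409.961 kB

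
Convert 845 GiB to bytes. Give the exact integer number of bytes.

845 × 1,073,741,824 = 907,311,841,280 bytes  (1 GiB = 2^30 bytes)

907,311,841,280 bytes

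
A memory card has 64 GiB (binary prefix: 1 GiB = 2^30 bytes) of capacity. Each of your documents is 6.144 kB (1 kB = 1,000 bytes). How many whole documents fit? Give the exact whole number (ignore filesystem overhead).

Capacity: 64 GiB = 68,719,476,736 bytes
Per item: 6.144 kB = 6,144 bytes
⌊68,719,476,736 / 6,144⌋ = 11,184,810

11,184,810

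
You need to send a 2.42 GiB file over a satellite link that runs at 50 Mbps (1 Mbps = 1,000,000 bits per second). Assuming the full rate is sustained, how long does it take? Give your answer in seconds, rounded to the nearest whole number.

2.42 GiB = 2,598,455,214.08 bytes = 20,787,641,712.64 bits
50 Mbps = 50,000,000 bits/s
time = 20,787,641,712.64 / 50,000,000 = 416 s

416 seconds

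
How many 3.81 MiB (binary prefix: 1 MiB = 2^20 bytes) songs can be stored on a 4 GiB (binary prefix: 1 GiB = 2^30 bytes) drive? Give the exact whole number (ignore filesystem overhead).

Capacity: 4 GiB = 4,294,967,296 bytes
Per item: 3.81 MiB = 3,995,074.56 bytes
⌊4,294,967,296 / 3,995,074.56⌋ = 1,075

1,075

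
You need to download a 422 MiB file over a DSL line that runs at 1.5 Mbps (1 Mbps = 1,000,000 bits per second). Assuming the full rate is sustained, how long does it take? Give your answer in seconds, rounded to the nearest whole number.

2,360 seconds

422 MiB = 442,499,072 bytes = 3,539,992,576 bits
1.5 Mbps = 1,500,000 bits/s
time = 3,539,992,576 / 1,500,000 = 2,360 s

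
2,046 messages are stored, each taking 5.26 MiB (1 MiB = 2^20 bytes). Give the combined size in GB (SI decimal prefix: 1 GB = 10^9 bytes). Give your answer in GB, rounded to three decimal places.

Total = 2,046 × 5.26 MiB = 10761.96 MiB
= 10761.96 × 1,048,576 bytes = 11,284,732,968.96 bytes
1 GB = 1,000,000,000 bytes
11,284,732,968.96 / 1,000,000,000 = 11.285 GB

11.285 GB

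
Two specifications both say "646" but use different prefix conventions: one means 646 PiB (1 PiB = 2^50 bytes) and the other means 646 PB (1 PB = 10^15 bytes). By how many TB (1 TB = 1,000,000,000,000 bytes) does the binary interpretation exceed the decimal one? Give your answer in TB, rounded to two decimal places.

81,331.34 TB

646 PiB = 646 × 1,125,899,906,842,624 = 727,331,339,820,335,104 bytes
646 PB = 646 × 1,000,000,000,000,000 = 646,000,000,000,000,000 bytes
difference = 81,331,339,820,335,104 bytes
81,331,339,820,335,104 / 1,000,000,000,000 = 81,331.34 TB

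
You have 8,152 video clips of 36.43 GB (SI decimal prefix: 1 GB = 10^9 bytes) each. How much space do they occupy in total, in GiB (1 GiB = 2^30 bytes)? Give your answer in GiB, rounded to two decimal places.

Total = 8,152 × 36.43 GB = 296977.36 GB
= 296977.36 × 1,000,000,000 bytes = 296,977,360,000,000 bytes
1 GiB = 1,073,741,824 bytes
296,977,360,000,000 / 1,073,741,824 = 276,581.72 GiB

276,581.72 GiB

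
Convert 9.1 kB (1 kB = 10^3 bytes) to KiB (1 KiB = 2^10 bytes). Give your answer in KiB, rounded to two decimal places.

8.89 KiB

9.1 kB = 9.1 × 10^3 bytes = 9,100 bytes
1 KiB = 1,024 bytes
9,100 / 1,024 = 8.89 KiB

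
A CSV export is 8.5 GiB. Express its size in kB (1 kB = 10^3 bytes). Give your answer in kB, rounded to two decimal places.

9,126,805.50 kB

8.5 GiB × 1,073,741,824 bytes/GiB = 9,126,805,504 bytes
1 kB = 1,000 bytes
9,126,805,504 / 1,000 = 9,126,805.50 kB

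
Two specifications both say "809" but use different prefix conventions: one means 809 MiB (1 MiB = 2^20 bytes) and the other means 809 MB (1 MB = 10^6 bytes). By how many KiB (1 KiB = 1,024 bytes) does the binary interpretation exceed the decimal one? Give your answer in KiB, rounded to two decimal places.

809 MiB = 809 × 1,048,576 = 848,297,984 bytes
809 MB = 809 × 1,000,000 = 809,000,000 bytes
difference = 39,297,984 bytes
39,297,984 / 1,024 = 38,376.94 KiB

38,376.94 KiB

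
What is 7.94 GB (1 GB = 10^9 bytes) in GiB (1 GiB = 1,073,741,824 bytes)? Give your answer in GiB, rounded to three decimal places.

7.395 GiB

7.94 GB × 1,000,000,000 bytes/GB = 7,940,000,000 bytes
1 GiB = 1,073,741,824 bytes
7,940,000,000 / 1,073,741,824 = 7.395 GiB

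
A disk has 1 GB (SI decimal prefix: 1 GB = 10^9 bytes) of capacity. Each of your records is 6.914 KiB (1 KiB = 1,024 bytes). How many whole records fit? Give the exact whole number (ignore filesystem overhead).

141,244

Capacity: 1 GB = 1,000,000,000 bytes
Per item: 6.914 KiB = 7,079.936 bytes
⌊1,000,000,000 / 7,079.936⌋ = 141,244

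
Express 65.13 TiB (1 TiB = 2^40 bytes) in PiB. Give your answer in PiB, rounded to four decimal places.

65.13 TiB = 65.13 × 2^40 bytes = 71,611,192,317,050.88 bytes
1 PiB = 1,125,899,906,842,624 bytes
71,611,192,317,050.88 / 1,125,899,906,842,624 = 0.0636 PiB

0.0636 PiB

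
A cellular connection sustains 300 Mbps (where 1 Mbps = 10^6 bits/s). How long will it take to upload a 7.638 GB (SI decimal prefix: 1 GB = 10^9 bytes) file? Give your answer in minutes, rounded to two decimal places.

3.39 minutes

7.638 GB = 7,638,000,000 bytes = 61,104,000,000 bits
300 Mbps = 300,000,000 bits/s
time = 61,104,000,000 / 300,000,000 = 203.680 s
203.680 s / 60 = 3.39 minutes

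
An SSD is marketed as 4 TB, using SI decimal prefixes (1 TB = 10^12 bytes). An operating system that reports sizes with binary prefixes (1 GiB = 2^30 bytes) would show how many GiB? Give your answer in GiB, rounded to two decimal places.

3,725.29 GiB

4 TB × 1,000,000,000,000 bytes/TB = 4,000,000,000,000 bytes
1 GiB = 1,073,741,824 bytes
4,000,000,000,000 / 1,073,741,824 = 3,725.29 GiB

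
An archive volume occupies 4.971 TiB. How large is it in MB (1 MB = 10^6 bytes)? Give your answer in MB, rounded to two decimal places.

5,465,672.30 MB

4.971 TiB = 4.971 × 2^40 bytes = 5,465,672,301,674.496 bytes
1 MB = 10^6 bytes = 1,000,000 bytes
5,465,672,301,674.496 / 1,000,000 = 5,465,672.30 MB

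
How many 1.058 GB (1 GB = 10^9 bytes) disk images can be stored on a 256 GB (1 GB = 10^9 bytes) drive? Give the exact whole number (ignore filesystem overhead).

241

Capacity: 256 GB = 256,000,000,000 bytes
Per item: 1.058 GB = 1,058,000,000 bytes
⌊256,000,000,000 / 1,058,000,000⌋ = 241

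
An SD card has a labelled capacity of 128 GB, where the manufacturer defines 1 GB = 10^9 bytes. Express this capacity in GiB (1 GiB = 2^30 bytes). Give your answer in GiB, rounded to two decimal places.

128 GB = 128 × 10^9 bytes = 128,000,000,000 bytes
1 GiB = 2^30 bytes = 1,073,741,824 bytes
128,000,000,000 / 1,073,741,824 = 119.21 GiB

119.21 GiB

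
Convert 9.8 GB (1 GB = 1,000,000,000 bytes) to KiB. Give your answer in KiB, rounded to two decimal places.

9,570,312.50 KiB

9.8 GB × 1,000,000,000 bytes/GB = 9,800,000,000 bytes
1 KiB = 2^10 bytes = 1,024 bytes
9,800,000,000 / 1,024 = 9,570,312.50 KiB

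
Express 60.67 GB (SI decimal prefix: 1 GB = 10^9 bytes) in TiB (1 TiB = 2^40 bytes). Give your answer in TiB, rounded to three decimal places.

60.67 GB = 60.67 × 10^9 bytes = 60,670,000,000 bytes
1 TiB = 1,099,511,627,776 bytes
60,670,000,000 / 1,099,511,627,776 = 0.055 TiB

0.055 TiB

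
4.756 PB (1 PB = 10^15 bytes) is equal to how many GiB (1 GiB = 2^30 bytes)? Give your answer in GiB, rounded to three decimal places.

4,429,370.165 GiB

4.756 PB × 1,000,000,000,000,000 bytes/PB = 4,756,000,000,000,000 bytes
1 GiB = 1,073,741,824 bytes
4,756,000,000,000,000 / 1,073,741,824 = 4,429,370.165 GiB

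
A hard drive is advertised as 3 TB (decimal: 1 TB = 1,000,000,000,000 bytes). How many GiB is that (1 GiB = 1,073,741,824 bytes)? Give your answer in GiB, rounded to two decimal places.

3 TB × 1,000,000,000,000 bytes/TB = 3,000,000,000,000 bytes
1 GiB = 1,073,741,824 bytes
3,000,000,000,000 / 1,073,741,824 = 2,793.97 GiB

2,793.97 GiB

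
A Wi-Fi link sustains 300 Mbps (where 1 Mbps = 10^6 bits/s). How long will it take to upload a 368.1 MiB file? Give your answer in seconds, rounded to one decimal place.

368.1 MiB = 385,980,825.6 bytes = 3,087,846,604.8 bits
300 Mbps = 300,000,000 bits/s
time = 3,087,846,604.8 / 300,000,000 = 10.3 s

10.3 seconds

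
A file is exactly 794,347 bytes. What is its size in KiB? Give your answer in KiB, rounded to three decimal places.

775.729 KiB

794,347 bytes given.
1 KiB = 1,024 bytes
794,347 / 1,024 = 775.729 KiB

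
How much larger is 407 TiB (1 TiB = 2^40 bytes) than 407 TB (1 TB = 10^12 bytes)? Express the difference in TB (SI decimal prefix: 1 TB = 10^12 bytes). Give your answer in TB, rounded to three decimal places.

40.501 TB

407 TiB = 407 × 1,099,511,627,776 = 447,501,232,504,832 bytes
407 TB = 407 × 1,000,000,000,000 = 407,000,000,000,000 bytes
difference = 40,501,232,504,832 bytes
40,501,232,504,832 / 1,000,000,000,000 = 40.501 TB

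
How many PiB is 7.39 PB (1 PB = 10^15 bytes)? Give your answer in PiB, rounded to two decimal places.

7.39 PB = 7.39 × 10^15 bytes = 7,390,000,000,000,000 bytes
1 PiB = 1,125,899,906,842,624 bytes
7,390,000,000,000,000 / 1,125,899,906,842,624 = 6.56 PiB

6.56 PiB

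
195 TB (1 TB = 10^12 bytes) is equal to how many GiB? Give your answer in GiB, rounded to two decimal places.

181,607.90 GiB

195 TB = 195 × 10^12 bytes = 195,000,000,000,000 bytes
1 GiB = 1,073,741,824 bytes
195,000,000,000,000 / 1,073,741,824 = 181,607.90 GiB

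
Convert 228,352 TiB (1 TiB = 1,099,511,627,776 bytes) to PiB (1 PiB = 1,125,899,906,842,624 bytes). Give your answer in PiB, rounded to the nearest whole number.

228,352 TiB = 228,352 × 2^40 bytes = 251,075,679,225,905,152 bytes
1 PiB = 1,125,899,906,842,624 bytes
251,075,679,225,905,152 / 1,125,899,906,842,624 = 223 PiB

223 PiB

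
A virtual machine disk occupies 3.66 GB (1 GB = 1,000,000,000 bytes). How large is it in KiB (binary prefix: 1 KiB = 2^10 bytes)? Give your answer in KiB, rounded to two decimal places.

3.66 GB = 3.66 × 10^9 bytes = 3,660,000,000 bytes
1 KiB = 2^10 bytes = 1,024 bytes
3,660,000,000 / 1,024 = 3,574,218.75 KiB

3,574,218.75 KiB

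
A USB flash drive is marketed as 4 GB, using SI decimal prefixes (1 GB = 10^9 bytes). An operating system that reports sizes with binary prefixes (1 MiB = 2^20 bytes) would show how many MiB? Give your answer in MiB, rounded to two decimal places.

3,814.70 MiB

4 GB = 4 × 10^9 bytes = 4,000,000,000 bytes
1 MiB = 1,048,576 bytes
4,000,000,000 / 1,048,576 = 3,814.70 MiB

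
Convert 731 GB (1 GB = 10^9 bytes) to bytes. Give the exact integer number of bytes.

731 × 1,000,000,000 = 731,000,000,000 bytes  (1 GB = 10^9 bytes)

731,000,000,000 bytes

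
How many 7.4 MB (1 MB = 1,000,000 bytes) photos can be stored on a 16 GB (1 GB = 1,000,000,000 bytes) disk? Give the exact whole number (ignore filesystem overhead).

Capacity: 16 GB = 16,000,000,000 bytes
Per item: 7.4 MB = 7,400,000 bytes
⌊16,000,000,000 / 7,400,000⌋ = 2,162

2,162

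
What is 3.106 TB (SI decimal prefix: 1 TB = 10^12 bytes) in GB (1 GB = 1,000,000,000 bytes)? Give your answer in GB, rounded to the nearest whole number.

3.106 TB = 3.106 × 10^12 bytes = 3,106,000,000,000 bytes
1 GB = 1,000,000,000 bytes
3,106,000,000,000 / 1,000,000,000 = 3,106 GB

3,106 GB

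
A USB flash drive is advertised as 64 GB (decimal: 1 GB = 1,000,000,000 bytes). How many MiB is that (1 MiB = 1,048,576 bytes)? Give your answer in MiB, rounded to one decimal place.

61,035.2 MiB

64 GB × 1,000,000,000 bytes/GB = 64,000,000,000 bytes
1 MiB = 2^20 bytes = 1,048,576 bytes
64,000,000,000 / 1,048,576 = 61,035.2 MiB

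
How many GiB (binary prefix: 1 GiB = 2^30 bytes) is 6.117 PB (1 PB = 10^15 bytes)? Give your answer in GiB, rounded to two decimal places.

5,696,900.19 GiB

6.117 PB × 1,000,000,000,000,000 bytes/PB = 6,117,000,000,000,000 bytes
1 GiB = 2^30 bytes = 1,073,741,824 bytes
6,117,000,000,000,000 / 1,073,741,824 = 5,696,900.19 GiB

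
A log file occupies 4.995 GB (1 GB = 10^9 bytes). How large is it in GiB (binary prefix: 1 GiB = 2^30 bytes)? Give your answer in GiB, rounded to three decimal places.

4.995 GB = 4.995 × 10^9 bytes = 4,995,000,000 bytes
1 GiB = 1,073,741,824 bytes
4,995,000,000 / 1,073,741,824 = 4.652 GiB

4.652 GiB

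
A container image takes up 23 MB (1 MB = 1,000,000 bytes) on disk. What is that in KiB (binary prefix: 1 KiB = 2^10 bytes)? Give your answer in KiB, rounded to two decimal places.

23 MB = 23 × 10^6 bytes = 23,000,000 bytes
1 KiB = 2^10 bytes = 1,024 bytes
23,000,000 / 1,024 = 22,460.94 KiB

22,460.94 KiB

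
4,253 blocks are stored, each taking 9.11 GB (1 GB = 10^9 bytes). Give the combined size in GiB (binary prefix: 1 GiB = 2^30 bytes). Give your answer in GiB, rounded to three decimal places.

36,083.935 GiB

Total = 4,253 × 9.11 GB = 38744.83 GB
= 38744.83 × 1,000,000,000 bytes = 38,744,830,000,000 bytes
1 GiB = 1,073,741,824 bytes
38,744,830,000,000 / 1,073,741,824 = 36,083.935 GiB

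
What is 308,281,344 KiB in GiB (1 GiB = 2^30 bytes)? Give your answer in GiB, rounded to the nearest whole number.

308,281,344 KiB × 1,024 bytes/KiB = 315,680,096,256 bytes
1 GiB = 2^30 bytes = 1,073,741,824 bytes
315,680,096,256 / 1,073,741,824 = 294 GiB

294 GiB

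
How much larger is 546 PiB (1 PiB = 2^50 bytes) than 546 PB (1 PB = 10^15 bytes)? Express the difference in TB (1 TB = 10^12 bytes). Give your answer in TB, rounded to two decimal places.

546 PiB = 546 × 1,125,899,906,842,624 = 614,741,349,136,072,704 bytes
546 PB = 546 × 1,000,000,000,000,000 = 546,000,000,000,000,000 bytes
difference = 68,741,349,136,072,704 bytes
68,741,349,136,072,704 / 1,000,000,000,000 = 68,741.35 TB

68,741.35 TB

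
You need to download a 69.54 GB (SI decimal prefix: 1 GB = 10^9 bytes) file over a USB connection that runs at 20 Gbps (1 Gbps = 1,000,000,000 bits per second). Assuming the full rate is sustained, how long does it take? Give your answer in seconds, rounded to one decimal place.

69.54 GB = 69,540,000,000 bytes = 556,320,000,000 bits
20 Gbps = 20,000,000,000 bits/s
time = 556,320,000,000 / 20,000,000,000 = 27.8 s

27.8 seconds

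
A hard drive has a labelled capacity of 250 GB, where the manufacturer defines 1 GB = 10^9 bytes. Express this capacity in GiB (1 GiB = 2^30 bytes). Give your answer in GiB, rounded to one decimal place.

250 GB = 250 × 10^9 bytes = 250,000,000,000 bytes
1 GiB = 1,073,741,824 bytes
250,000,000,000 / 1,073,741,824 = 232.8 GiB

232.8 GiB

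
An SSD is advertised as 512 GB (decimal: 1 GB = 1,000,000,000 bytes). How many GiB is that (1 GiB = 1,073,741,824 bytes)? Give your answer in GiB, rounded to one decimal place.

512 GB = 512 × 10^9 bytes = 512,000,000,000 bytes
1 GiB = 1,073,741,824 bytes
512,000,000,000 / 1,073,741,824 = 476.8 GiB

476.8 GiB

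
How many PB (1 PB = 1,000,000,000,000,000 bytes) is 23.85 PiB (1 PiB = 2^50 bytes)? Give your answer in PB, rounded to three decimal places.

26.853 PB

23.85 PiB × 1,125,899,906,842,624 bytes/PiB = 26,852,712,778,196,582.4 bytes
1 PB = 10^15 bytes = 1,000,000,000,000,000 bytes
26,852,712,778,196,582.4 / 1,000,000,000,000,000 = 26.853 PB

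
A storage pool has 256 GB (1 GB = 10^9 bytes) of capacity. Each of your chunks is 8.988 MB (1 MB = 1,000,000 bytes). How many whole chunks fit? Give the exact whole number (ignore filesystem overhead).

Capacity: 256 GB = 256,000,000,000 bytes
Per item: 8.988 MB = 8,988,000 bytes
⌊256,000,000,000 / 8,988,000⌋ = 28,482

28,482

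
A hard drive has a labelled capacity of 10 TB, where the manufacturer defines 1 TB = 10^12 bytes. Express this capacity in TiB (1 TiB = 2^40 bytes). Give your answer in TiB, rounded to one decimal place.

10 TB = 10 × 10^12 bytes = 10,000,000,000,000 bytes
1 TiB = 2^40 bytes = 1,099,511,627,776 bytes
10,000,000,000,000 / 1,099,511,627,776 = 9.1 TiB

9.1 TiB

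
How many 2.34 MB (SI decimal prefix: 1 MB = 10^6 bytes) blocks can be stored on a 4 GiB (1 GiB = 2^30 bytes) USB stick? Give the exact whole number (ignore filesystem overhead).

Capacity: 4 GiB = 4,294,967,296 bytes
Per item: 2.34 MB = 2,340,000 bytes
⌊4,294,967,296 / 2,340,000⌋ = 1,835

1,835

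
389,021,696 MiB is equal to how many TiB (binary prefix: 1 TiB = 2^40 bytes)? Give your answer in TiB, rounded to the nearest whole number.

389,021,696 MiB × 1,048,576 bytes/MiB = 407,918,813,904,896 bytes
1 TiB = 2^40 bytes = 1,099,511,627,776 bytes
407,918,813,904,896 / 1,099,511,627,776 = 371 TiB

371 TiB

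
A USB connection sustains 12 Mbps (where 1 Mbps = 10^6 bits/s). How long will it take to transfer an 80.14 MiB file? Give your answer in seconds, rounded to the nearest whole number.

56 seconds

80.14 MiB = 84,032,880.64 bytes = 672,263,045.12 bits
12 Mbps = 12,000,000 bits/s
time = 672,263,045.12 / 12,000,000 = 56 s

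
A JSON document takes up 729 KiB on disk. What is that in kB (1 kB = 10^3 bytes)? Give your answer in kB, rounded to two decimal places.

729 KiB × 1,024 bytes/KiB = 746,496 bytes
1 kB = 1,000 bytes
746,496 / 1,000 = 746.50 kB

746.50 kB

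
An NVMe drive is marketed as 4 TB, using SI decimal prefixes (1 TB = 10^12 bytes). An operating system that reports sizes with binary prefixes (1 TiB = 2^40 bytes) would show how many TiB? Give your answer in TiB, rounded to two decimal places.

4 TB × 1,000,000,000,000 bytes/TB = 4,000,000,000,000 bytes
1 TiB = 1,099,511,627,776 bytes
4,000,000,000,000 / 1,099,511,627,776 = 3.64 TiB

3.64 TiB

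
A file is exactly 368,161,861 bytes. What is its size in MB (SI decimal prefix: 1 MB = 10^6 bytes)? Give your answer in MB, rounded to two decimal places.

368,161,861 bytes given.
1 MB = 1,000,000 bytes
368,161,861 / 1,000,000 = 368.16 MB

368.16 MB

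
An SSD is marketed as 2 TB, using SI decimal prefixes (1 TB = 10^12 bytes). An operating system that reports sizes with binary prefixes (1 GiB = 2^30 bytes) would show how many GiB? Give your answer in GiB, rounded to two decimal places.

2 TB = 2 × 10^12 bytes = 2,000,000,000,000 bytes
1 GiB = 2^30 bytes = 1,073,741,824 bytes
2,000,000,000,000 / 1,073,741,824 = 1,862.65 GiB

1,862.65 GiB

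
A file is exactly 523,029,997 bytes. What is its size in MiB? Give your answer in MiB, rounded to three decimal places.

523,029,997 bytes given.
1 MiB = 1,048,576 bytes
523,029,997 / 1,048,576 = 498.800 MiB

498.800 MiB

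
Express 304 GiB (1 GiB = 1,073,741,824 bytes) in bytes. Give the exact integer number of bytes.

304 × 1,073,741,824 = 326,417,514,496 bytes  (1 GiB = 2^30 bytes)

326,417,514,496 bytes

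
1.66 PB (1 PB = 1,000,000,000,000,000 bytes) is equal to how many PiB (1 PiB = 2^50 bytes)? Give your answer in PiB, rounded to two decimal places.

1.66 PB × 1,000,000,000,000,000 bytes/PB = 1,660,000,000,000,000 bytes
1 PiB = 2^50 bytes = 1,125,899,906,842,624 bytes
1,660,000,000,000,000 / 1,125,899,906,842,624 = 1.47 PiB

1.47 PiB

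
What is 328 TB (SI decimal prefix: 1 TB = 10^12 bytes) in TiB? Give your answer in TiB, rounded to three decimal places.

298.314 TiB

328 TB × 1,000,000,000,000 bytes/TB = 328,000,000,000,000 bytes
1 TiB = 2^40 bytes = 1,099,511,627,776 bytes
328,000,000,000,000 / 1,099,511,627,776 = 298.314 TiB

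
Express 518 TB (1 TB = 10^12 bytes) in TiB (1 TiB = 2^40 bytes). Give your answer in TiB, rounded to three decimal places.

471.118 TiB

518 TB = 518 × 10^12 bytes = 518,000,000,000,000 bytes
1 TiB = 2^40 bytes = 1,099,511,627,776 bytes
518,000,000,000,000 / 1,099,511,627,776 = 471.118 TiB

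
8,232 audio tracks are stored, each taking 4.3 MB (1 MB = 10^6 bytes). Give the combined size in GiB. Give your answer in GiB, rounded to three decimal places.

32.967 GiB

Total = 8,232 × 4.3 MB = 35397.6 MB
= 35397.6 × 1,000,000 bytes = 35,397,600,000 bytes
1 GiB = 1,073,741,824 bytes
35,397,600,000 / 1,073,741,824 = 32.967 GiB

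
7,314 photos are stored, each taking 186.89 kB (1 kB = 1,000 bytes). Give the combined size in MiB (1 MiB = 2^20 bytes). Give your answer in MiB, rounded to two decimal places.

1,303.59 MiB

Total = 7,314 × 186.89 kB = 1366913.46 kB
= 1366913.46 × 1,000 bytes = 1,366,913,460 bytes
1 MiB = 1,048,576 bytes
1,366,913,460 / 1,048,576 = 1,303.59 MiB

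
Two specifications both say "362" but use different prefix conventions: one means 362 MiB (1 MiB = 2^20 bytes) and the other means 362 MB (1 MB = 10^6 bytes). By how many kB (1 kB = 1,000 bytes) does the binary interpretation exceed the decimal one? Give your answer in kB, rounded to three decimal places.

362 MiB = 362 × 1,048,576 = 379,584,512 bytes
362 MB = 362 × 1,000,000 = 362,000,000 bytes
difference = 17,584,512 bytes
17,584,512 / 1,000 = 17,584.512 kB

17,584.512 kB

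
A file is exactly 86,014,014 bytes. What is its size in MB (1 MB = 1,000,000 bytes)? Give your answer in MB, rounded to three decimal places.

86.014 MB

86,014,014 bytes given.
1 MB = 10^6 bytes = 1,000,000 bytes
86,014,014 / 1,000,000 = 86.014 MB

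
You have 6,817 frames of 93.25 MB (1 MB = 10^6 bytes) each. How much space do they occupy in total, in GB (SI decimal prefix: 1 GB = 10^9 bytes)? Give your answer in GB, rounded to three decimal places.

Total = 6,817 × 93.25 MB = 635685.25 MB
= 635685.25 × 1,000,000 bytes = 635,685,250,000 bytes
1 GB = 1,000,000,000 bytes
635,685,250,000 / 1,000,000,000 = 635.685 GB

635.685 GB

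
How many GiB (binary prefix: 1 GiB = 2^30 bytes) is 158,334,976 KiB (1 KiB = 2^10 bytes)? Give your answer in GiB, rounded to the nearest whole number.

151 GiB

158,334,976 KiB = 158,334,976 × 2^10 bytes = 162,135,015,424 bytes
1 GiB = 2^30 bytes = 1,073,741,824 bytes
162,135,015,424 / 1,073,741,824 = 151 GiB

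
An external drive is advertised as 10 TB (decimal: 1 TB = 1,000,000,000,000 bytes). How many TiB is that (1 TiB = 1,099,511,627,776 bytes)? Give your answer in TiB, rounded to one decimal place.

9.1 TiB

10 TB × 1,000,000,000,000 bytes/TB = 10,000,000,000,000 bytes
1 TiB = 2^40 bytes = 1,099,511,627,776 bytes
10,000,000,000,000 / 1,099,511,627,776 = 9.1 TiB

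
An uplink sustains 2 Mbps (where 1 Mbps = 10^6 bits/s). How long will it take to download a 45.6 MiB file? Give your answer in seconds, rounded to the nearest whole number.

45.6 MiB = 47,815,065.6 bytes = 382,520,524.8 bits
2 Mbps = 2,000,000 bits/s
time = 382,520,524.8 / 2,000,000 = 191 s

191 seconds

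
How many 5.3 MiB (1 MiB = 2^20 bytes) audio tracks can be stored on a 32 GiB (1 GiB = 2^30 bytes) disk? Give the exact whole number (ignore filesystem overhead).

Capacity: 32 GiB = 34,359,738,368 bytes
Per item: 5.3 MiB = 5,557,452.8 bytes
⌊34,359,738,368 / 5,557,452.8⌋ = 6,182

6,182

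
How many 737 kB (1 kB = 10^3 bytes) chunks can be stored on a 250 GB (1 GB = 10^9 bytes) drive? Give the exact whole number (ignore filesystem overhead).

339,213

Capacity: 250 GB = 250,000,000,000 bytes
Per item: 737 kB = 737,000 bytes
⌊250,000,000,000 / 737,000⌋ = 339,213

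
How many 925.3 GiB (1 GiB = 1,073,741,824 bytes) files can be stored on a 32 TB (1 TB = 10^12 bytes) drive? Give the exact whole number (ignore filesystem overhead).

Capacity: 32 TB = 32,000,000,000,000 bytes
Per item: 925.3 GiB = 993,533,309,747.2 bytes
⌊32,000,000,000,000 / 993,533,309,747.2⌋ = 32

32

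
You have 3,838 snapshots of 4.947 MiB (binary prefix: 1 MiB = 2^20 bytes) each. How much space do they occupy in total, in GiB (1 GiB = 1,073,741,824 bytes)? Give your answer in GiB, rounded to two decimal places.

Total = 3,838 × 4.947 MiB = 18986.586 MiB
= 18986.586 × 1,048,576 bytes = 19,908,878,401.536 bytes
1 GiB = 1,073,741,824 bytes
19,908,878,401.536 / 1,073,741,824 = 18.54 GiB

18.54 GiB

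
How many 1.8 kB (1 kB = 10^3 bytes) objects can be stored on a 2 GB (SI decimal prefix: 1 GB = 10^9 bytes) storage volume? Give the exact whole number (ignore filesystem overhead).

Capacity: 2 GB = 2,000,000,000 bytes
Per item: 1.8 kB = 1,800 bytes
⌊2,000,000,000 / 1,800⌋ = 1,111,111

1,111,111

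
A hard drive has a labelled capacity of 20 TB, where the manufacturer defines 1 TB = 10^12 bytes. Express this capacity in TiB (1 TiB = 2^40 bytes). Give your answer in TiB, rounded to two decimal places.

18.19 TiB

20 TB = 20 × 10^12 bytes = 20,000,000,000,000 bytes
1 TiB = 2^40 bytes = 1,099,511,627,776 bytes
20,000,000,000,000 / 1,099,511,627,776 = 18.19 TiB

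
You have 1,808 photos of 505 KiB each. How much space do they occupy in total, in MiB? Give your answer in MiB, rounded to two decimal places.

Total = 1,808 × 505 KiB = 913,040 KiB
= 913,040 × 1,024 bytes = 934,952,960 bytes
1 MiB = 1,048,576 bytes
934,952,960 / 1,048,576 = 891.64 MiB

891.64 MiB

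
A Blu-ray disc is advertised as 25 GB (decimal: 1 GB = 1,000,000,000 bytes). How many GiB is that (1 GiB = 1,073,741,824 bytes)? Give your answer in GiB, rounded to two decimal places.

25 GB × 1,000,000,000 bytes/GB = 25,000,000,000 bytes
1 GiB = 1,073,741,824 bytes
25,000,000,000 / 1,073,741,824 = 23.28 GiB

23.28 GiB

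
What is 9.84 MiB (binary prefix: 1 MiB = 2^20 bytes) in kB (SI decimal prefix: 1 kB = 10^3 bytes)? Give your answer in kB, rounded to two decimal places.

9.84 MiB = 9.84 × 2^20 bytes = 10,317,987.84 bytes
1 kB = 10^3 bytes = 1,000 bytes
10,317,987.84 / 1,000 = 10,317.99 kB

10,317.99 kB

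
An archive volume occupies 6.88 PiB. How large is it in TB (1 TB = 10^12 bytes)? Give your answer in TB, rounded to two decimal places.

6.88 PiB × 1,125,899,906,842,624 bytes/PiB = 7,746,191,359,077,253.12 bytes
1 TB = 10^12 bytes = 1,000,000,000,000 bytes
7,746,191,359,077,253.12 / 1,000,000,000,000 = 7,746.19 TB

7,746.19 TB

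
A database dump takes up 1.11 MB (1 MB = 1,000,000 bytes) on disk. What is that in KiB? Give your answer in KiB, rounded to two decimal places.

1.11 MB = 1.11 × 10^6 bytes = 1,110,000 bytes
1 KiB = 1,024 bytes
1,110,000 / 1,024 = 1,083.98 KiB

1,083.98 KiB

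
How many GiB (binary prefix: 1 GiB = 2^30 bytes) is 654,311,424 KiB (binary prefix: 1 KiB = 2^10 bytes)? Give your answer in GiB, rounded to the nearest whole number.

624 GiB

654,311,424 KiB × 1,024 bytes/KiB = 670,014,898,176 bytes
1 GiB = 1,073,741,824 bytes
670,014,898,176 / 1,073,741,824 = 624 GiB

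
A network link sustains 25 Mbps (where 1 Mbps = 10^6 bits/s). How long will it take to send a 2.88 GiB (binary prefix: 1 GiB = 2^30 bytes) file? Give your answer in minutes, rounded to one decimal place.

16.5 minutes

2.88 GiB = 3,092,376,453.12 bytes = 24,739,011,624.96 bits
25 Mbps = 25,000,000 bits/s
time = 24,739,011,624.96 / 25,000,000 = 989.56 s
989.56 s / 60 = 16.5 minutes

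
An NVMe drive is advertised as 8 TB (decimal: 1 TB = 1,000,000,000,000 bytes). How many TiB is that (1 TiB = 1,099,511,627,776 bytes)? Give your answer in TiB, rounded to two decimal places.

7.28 TiB

8 TB × 1,000,000,000,000 bytes/TB = 8,000,000,000,000 bytes
1 TiB = 2^40 bytes = 1,099,511,627,776 bytes
8,000,000,000,000 / 1,099,511,627,776 = 7.28 TiB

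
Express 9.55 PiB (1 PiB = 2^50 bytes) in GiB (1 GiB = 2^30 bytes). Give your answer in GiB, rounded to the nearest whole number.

10,013,901 GiB

9.55 PiB × 1,125,899,906,842,624 bytes/PiB = 10,752,344,110,347,059.2 bytes
1 GiB = 2^30 bytes = 1,073,741,824 bytes
10,752,344,110,347,059.2 / 1,073,741,824 = 10,013,901 GiB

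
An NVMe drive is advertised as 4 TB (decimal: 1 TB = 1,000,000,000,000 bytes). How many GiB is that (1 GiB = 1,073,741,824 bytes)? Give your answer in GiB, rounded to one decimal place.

3,725.3 GiB

4 TB = 4 × 10^12 bytes = 4,000,000,000,000 bytes
1 GiB = 2^30 bytes = 1,073,741,824 bytes
4,000,000,000,000 / 1,073,741,824 = 3,725.3 GiB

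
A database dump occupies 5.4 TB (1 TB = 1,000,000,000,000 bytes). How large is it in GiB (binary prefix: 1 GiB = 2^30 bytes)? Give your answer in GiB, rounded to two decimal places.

5,029.14 GiB

5.4 TB = 5.4 × 10^12 bytes = 5,400,000,000,000 bytes
1 GiB = 2^30 bytes = 1,073,741,824 bytes
5,400,000,000,000 / 1,073,741,824 = 5,029.14 GiB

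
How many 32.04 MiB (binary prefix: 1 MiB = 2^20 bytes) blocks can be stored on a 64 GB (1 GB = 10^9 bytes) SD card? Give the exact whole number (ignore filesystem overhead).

Capacity: 64 GB = 64,000,000,000 bytes
Per item: 32.04 MiB = 33,596,375.04 bytes
⌊64,000,000,000 / 33,596,375.04⌋ = 1,904

1,904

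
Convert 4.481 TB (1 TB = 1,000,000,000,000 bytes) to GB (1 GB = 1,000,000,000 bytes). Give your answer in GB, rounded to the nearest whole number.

4.481 TB × 1,000,000,000,000 bytes/TB = 4,481,000,000,000 bytes
1 GB = 1,000,000,000 bytes
4,481,000,000,000 / 1,000,000,000 = 4,481 GB

4,481 GB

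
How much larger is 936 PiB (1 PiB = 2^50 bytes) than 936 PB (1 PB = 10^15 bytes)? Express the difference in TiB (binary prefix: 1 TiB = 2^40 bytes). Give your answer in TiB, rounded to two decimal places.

107,176.96 TiB

936 PiB = 936 × 1,125,899,906,842,624 = 1,053,842,312,804,696,064 bytes
936 PB = 936 × 1,000,000,000,000,000 = 936,000,000,000,000,000 bytes
difference = 117,842,312,804,696,064 bytes
117,842,312,804,696,064 / 1,099,511,627,776 = 107,176.96 TiB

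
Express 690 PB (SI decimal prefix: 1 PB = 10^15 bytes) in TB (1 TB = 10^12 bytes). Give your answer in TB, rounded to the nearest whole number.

690,000 TB

690 PB = 690 × 10^15 bytes = 690,000,000,000,000,000 bytes
1 TB = 1,000,000,000,000 bytes
690,000,000,000,000,000 / 1,000,000,000,000 = 690,000 TB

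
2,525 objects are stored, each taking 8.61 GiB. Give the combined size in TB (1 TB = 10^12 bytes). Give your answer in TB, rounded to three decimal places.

Total = 2,525 × 8.61 GiB = 21740.25 GiB
= 21740.25 × 1,073,741,824 bytes = 23,343,415,689,216 bytes
1 TB = 1,000,000,000,000 bytes
23,343,415,689,216 / 1,000,000,000,000 = 23.343 TB

23.343 TB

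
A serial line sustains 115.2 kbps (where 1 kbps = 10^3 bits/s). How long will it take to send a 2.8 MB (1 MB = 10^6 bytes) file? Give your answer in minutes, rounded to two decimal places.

3.24 minutes

2.8 MB = 2,800,000 bytes = 22,400,000 bits
115.2 kbps = 115,200 bits/s
time = 22,400,000 / 115,200 = 194.444 s
194.444 s / 60 = 3.24 minutes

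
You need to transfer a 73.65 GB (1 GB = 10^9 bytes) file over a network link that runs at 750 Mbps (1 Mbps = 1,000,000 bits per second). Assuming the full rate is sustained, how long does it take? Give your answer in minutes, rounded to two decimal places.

73.65 GB = 73,650,000,000 bytes = 589,200,000,000 bits
750 Mbps = 750,000,000 bits/s
time = 589,200,000,000 / 750,000,000 = 785.600 s
785.600 s / 60 = 13.09 minutes

13.09 minutes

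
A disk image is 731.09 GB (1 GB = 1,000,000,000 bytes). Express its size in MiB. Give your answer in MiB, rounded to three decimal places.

731.09 GB = 731.09 × 10^9 bytes = 731,090,000,000 bytes
1 MiB = 1,048,576 bytes
731,090,000,000 / 1,048,576 = 697,221.756 MiB

697,221.756 MiB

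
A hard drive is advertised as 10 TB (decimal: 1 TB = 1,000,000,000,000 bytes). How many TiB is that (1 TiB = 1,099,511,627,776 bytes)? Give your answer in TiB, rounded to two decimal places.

9.09 TiB

10 TB × 1,000,000,000,000 bytes/TB = 10,000,000,000,000 bytes
1 TiB = 1,099,511,627,776 bytes
10,000,000,000,000 / 1,099,511,627,776 = 9.09 TiB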